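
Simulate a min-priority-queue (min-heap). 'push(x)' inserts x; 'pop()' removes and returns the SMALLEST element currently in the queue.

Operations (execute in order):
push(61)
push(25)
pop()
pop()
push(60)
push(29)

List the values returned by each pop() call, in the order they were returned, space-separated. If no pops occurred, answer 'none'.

push(61): heap contents = [61]
push(25): heap contents = [25, 61]
pop() → 25: heap contents = [61]
pop() → 61: heap contents = []
push(60): heap contents = [60]
push(29): heap contents = [29, 60]

Answer: 25 61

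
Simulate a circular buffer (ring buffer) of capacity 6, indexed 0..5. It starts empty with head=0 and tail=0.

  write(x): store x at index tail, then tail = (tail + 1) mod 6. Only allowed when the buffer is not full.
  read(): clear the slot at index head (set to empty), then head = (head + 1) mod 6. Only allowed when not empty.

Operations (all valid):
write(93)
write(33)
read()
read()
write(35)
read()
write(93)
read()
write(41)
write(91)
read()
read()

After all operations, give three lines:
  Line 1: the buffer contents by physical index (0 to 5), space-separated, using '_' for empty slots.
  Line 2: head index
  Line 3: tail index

write(93): buf=[93 _ _ _ _ _], head=0, tail=1, size=1
write(33): buf=[93 33 _ _ _ _], head=0, tail=2, size=2
read(): buf=[_ 33 _ _ _ _], head=1, tail=2, size=1
read(): buf=[_ _ _ _ _ _], head=2, tail=2, size=0
write(35): buf=[_ _ 35 _ _ _], head=2, tail=3, size=1
read(): buf=[_ _ _ _ _ _], head=3, tail=3, size=0
write(93): buf=[_ _ _ 93 _ _], head=3, tail=4, size=1
read(): buf=[_ _ _ _ _ _], head=4, tail=4, size=0
write(41): buf=[_ _ _ _ 41 _], head=4, tail=5, size=1
write(91): buf=[_ _ _ _ 41 91], head=4, tail=0, size=2
read(): buf=[_ _ _ _ _ 91], head=5, tail=0, size=1
read(): buf=[_ _ _ _ _ _], head=0, tail=0, size=0

Answer: _ _ _ _ _ _
0
0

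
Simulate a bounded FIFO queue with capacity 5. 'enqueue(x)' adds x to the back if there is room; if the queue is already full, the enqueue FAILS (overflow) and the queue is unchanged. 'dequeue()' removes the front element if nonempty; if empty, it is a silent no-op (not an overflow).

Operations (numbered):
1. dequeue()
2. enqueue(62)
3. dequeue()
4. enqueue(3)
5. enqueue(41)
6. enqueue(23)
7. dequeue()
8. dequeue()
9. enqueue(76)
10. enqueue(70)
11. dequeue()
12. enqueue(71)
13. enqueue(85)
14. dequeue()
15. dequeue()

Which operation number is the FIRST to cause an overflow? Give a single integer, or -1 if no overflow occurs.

Answer: -1

Derivation:
1. dequeue(): empty, no-op, size=0
2. enqueue(62): size=1
3. dequeue(): size=0
4. enqueue(3): size=1
5. enqueue(41): size=2
6. enqueue(23): size=3
7. dequeue(): size=2
8. dequeue(): size=1
9. enqueue(76): size=2
10. enqueue(70): size=3
11. dequeue(): size=2
12. enqueue(71): size=3
13. enqueue(85): size=4
14. dequeue(): size=3
15. dequeue(): size=2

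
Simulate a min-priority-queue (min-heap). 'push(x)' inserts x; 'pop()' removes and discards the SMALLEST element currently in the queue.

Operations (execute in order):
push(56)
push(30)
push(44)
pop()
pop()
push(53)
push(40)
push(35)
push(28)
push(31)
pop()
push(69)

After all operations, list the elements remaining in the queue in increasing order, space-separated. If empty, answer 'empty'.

push(56): heap contents = [56]
push(30): heap contents = [30, 56]
push(44): heap contents = [30, 44, 56]
pop() → 30: heap contents = [44, 56]
pop() → 44: heap contents = [56]
push(53): heap contents = [53, 56]
push(40): heap contents = [40, 53, 56]
push(35): heap contents = [35, 40, 53, 56]
push(28): heap contents = [28, 35, 40, 53, 56]
push(31): heap contents = [28, 31, 35, 40, 53, 56]
pop() → 28: heap contents = [31, 35, 40, 53, 56]
push(69): heap contents = [31, 35, 40, 53, 56, 69]

Answer: 31 35 40 53 56 69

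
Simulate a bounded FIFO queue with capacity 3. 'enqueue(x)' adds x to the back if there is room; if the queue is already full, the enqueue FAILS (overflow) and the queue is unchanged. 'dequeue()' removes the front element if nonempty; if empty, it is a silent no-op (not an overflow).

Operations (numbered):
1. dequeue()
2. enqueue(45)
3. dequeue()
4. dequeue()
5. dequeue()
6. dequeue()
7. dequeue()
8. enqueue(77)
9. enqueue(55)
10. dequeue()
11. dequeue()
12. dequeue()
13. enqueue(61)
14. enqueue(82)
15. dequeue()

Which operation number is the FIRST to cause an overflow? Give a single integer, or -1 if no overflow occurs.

Answer: -1

Derivation:
1. dequeue(): empty, no-op, size=0
2. enqueue(45): size=1
3. dequeue(): size=0
4. dequeue(): empty, no-op, size=0
5. dequeue(): empty, no-op, size=0
6. dequeue(): empty, no-op, size=0
7. dequeue(): empty, no-op, size=0
8. enqueue(77): size=1
9. enqueue(55): size=2
10. dequeue(): size=1
11. dequeue(): size=0
12. dequeue(): empty, no-op, size=0
13. enqueue(61): size=1
14. enqueue(82): size=2
15. dequeue(): size=1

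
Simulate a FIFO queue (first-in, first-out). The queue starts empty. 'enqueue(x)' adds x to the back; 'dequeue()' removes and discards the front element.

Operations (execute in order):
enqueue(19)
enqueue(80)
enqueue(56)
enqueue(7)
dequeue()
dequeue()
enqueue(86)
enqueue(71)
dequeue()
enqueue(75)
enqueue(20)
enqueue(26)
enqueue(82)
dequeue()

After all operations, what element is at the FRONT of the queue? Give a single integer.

Answer: 86

Derivation:
enqueue(19): queue = [19]
enqueue(80): queue = [19, 80]
enqueue(56): queue = [19, 80, 56]
enqueue(7): queue = [19, 80, 56, 7]
dequeue(): queue = [80, 56, 7]
dequeue(): queue = [56, 7]
enqueue(86): queue = [56, 7, 86]
enqueue(71): queue = [56, 7, 86, 71]
dequeue(): queue = [7, 86, 71]
enqueue(75): queue = [7, 86, 71, 75]
enqueue(20): queue = [7, 86, 71, 75, 20]
enqueue(26): queue = [7, 86, 71, 75, 20, 26]
enqueue(82): queue = [7, 86, 71, 75, 20, 26, 82]
dequeue(): queue = [86, 71, 75, 20, 26, 82]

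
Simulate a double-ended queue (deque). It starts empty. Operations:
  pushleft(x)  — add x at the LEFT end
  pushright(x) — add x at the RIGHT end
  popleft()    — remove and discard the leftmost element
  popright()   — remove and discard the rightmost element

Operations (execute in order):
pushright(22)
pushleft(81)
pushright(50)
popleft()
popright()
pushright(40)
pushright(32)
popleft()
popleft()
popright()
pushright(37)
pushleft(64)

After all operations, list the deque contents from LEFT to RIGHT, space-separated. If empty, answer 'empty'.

pushright(22): [22]
pushleft(81): [81, 22]
pushright(50): [81, 22, 50]
popleft(): [22, 50]
popright(): [22]
pushright(40): [22, 40]
pushright(32): [22, 40, 32]
popleft(): [40, 32]
popleft(): [32]
popright(): []
pushright(37): [37]
pushleft(64): [64, 37]

Answer: 64 37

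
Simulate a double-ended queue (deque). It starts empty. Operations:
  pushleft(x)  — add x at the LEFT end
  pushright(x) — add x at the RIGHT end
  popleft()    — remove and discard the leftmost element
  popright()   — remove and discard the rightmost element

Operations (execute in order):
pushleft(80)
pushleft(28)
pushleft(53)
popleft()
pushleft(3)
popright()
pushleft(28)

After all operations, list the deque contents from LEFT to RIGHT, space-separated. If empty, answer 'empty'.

pushleft(80): [80]
pushleft(28): [28, 80]
pushleft(53): [53, 28, 80]
popleft(): [28, 80]
pushleft(3): [3, 28, 80]
popright(): [3, 28]
pushleft(28): [28, 3, 28]

Answer: 28 3 28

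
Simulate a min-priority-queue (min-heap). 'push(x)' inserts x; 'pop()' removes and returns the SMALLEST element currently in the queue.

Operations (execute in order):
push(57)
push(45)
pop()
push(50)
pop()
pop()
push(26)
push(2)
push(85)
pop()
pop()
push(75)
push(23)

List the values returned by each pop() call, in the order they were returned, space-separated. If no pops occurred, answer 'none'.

Answer: 45 50 57 2 26

Derivation:
push(57): heap contents = [57]
push(45): heap contents = [45, 57]
pop() → 45: heap contents = [57]
push(50): heap contents = [50, 57]
pop() → 50: heap contents = [57]
pop() → 57: heap contents = []
push(26): heap contents = [26]
push(2): heap contents = [2, 26]
push(85): heap contents = [2, 26, 85]
pop() → 2: heap contents = [26, 85]
pop() → 26: heap contents = [85]
push(75): heap contents = [75, 85]
push(23): heap contents = [23, 75, 85]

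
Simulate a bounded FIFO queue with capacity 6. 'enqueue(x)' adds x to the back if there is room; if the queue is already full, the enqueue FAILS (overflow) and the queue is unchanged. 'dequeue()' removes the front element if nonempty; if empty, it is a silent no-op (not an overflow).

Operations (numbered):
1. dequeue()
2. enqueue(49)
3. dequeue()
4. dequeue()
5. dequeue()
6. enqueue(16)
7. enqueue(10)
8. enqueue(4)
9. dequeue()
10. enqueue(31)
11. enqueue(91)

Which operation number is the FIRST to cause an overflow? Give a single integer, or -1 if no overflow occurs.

1. dequeue(): empty, no-op, size=0
2. enqueue(49): size=1
3. dequeue(): size=0
4. dequeue(): empty, no-op, size=0
5. dequeue(): empty, no-op, size=0
6. enqueue(16): size=1
7. enqueue(10): size=2
8. enqueue(4): size=3
9. dequeue(): size=2
10. enqueue(31): size=3
11. enqueue(91): size=4

Answer: -1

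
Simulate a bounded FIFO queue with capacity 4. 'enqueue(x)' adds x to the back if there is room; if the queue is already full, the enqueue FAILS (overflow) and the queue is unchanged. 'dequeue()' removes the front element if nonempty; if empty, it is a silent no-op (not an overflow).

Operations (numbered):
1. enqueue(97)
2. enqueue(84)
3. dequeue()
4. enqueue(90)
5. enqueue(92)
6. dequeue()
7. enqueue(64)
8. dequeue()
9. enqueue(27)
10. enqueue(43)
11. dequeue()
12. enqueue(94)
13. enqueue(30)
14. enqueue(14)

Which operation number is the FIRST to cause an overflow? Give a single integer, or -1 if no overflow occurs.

Answer: 13

Derivation:
1. enqueue(97): size=1
2. enqueue(84): size=2
3. dequeue(): size=1
4. enqueue(90): size=2
5. enqueue(92): size=3
6. dequeue(): size=2
7. enqueue(64): size=3
8. dequeue(): size=2
9. enqueue(27): size=3
10. enqueue(43): size=4
11. dequeue(): size=3
12. enqueue(94): size=4
13. enqueue(30): size=4=cap → OVERFLOW (fail)
14. enqueue(14): size=4=cap → OVERFLOW (fail)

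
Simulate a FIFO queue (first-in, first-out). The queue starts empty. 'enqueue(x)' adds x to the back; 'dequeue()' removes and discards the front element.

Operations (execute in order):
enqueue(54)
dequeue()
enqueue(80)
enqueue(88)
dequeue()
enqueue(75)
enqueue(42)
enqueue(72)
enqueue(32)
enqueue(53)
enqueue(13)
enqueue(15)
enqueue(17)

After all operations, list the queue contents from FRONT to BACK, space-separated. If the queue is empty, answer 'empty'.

Answer: 88 75 42 72 32 53 13 15 17

Derivation:
enqueue(54): [54]
dequeue(): []
enqueue(80): [80]
enqueue(88): [80, 88]
dequeue(): [88]
enqueue(75): [88, 75]
enqueue(42): [88, 75, 42]
enqueue(72): [88, 75, 42, 72]
enqueue(32): [88, 75, 42, 72, 32]
enqueue(53): [88, 75, 42, 72, 32, 53]
enqueue(13): [88, 75, 42, 72, 32, 53, 13]
enqueue(15): [88, 75, 42, 72, 32, 53, 13, 15]
enqueue(17): [88, 75, 42, 72, 32, 53, 13, 15, 17]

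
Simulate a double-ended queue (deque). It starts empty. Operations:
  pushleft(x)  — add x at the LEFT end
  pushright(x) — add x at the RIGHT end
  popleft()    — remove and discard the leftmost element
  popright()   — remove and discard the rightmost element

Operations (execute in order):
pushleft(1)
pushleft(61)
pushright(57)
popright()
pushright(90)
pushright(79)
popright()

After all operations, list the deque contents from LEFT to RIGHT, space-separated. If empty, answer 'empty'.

Answer: 61 1 90

Derivation:
pushleft(1): [1]
pushleft(61): [61, 1]
pushright(57): [61, 1, 57]
popright(): [61, 1]
pushright(90): [61, 1, 90]
pushright(79): [61, 1, 90, 79]
popright(): [61, 1, 90]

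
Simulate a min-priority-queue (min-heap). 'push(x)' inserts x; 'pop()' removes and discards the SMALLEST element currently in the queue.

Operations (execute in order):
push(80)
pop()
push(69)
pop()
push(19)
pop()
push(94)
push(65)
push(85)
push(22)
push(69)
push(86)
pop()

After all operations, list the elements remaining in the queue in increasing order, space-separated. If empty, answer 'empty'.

Answer: 65 69 85 86 94

Derivation:
push(80): heap contents = [80]
pop() → 80: heap contents = []
push(69): heap contents = [69]
pop() → 69: heap contents = []
push(19): heap contents = [19]
pop() → 19: heap contents = []
push(94): heap contents = [94]
push(65): heap contents = [65, 94]
push(85): heap contents = [65, 85, 94]
push(22): heap contents = [22, 65, 85, 94]
push(69): heap contents = [22, 65, 69, 85, 94]
push(86): heap contents = [22, 65, 69, 85, 86, 94]
pop() → 22: heap contents = [65, 69, 85, 86, 94]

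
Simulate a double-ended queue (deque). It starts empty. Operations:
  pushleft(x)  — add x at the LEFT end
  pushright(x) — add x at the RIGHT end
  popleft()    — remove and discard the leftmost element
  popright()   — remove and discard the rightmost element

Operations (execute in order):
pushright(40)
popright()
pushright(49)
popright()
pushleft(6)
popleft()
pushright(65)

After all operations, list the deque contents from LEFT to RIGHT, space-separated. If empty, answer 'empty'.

pushright(40): [40]
popright(): []
pushright(49): [49]
popright(): []
pushleft(6): [6]
popleft(): []
pushright(65): [65]

Answer: 65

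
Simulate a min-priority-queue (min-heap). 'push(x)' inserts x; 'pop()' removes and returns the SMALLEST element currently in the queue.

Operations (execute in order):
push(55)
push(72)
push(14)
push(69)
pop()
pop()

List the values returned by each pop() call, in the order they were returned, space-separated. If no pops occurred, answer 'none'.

Answer: 14 55

Derivation:
push(55): heap contents = [55]
push(72): heap contents = [55, 72]
push(14): heap contents = [14, 55, 72]
push(69): heap contents = [14, 55, 69, 72]
pop() → 14: heap contents = [55, 69, 72]
pop() → 55: heap contents = [69, 72]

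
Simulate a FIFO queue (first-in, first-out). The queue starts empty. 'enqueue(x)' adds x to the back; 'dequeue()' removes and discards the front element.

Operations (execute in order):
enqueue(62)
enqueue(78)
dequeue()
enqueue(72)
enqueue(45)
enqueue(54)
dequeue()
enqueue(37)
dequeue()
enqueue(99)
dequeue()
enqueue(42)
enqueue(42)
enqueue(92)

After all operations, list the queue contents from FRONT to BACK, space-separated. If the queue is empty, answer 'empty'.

Answer: 54 37 99 42 42 92

Derivation:
enqueue(62): [62]
enqueue(78): [62, 78]
dequeue(): [78]
enqueue(72): [78, 72]
enqueue(45): [78, 72, 45]
enqueue(54): [78, 72, 45, 54]
dequeue(): [72, 45, 54]
enqueue(37): [72, 45, 54, 37]
dequeue(): [45, 54, 37]
enqueue(99): [45, 54, 37, 99]
dequeue(): [54, 37, 99]
enqueue(42): [54, 37, 99, 42]
enqueue(42): [54, 37, 99, 42, 42]
enqueue(92): [54, 37, 99, 42, 42, 92]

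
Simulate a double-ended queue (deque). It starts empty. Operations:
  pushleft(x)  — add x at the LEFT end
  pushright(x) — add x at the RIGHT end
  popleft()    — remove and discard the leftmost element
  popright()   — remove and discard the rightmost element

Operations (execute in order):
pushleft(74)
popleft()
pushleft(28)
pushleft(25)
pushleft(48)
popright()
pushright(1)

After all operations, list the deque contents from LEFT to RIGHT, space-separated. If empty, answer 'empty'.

Answer: 48 25 1

Derivation:
pushleft(74): [74]
popleft(): []
pushleft(28): [28]
pushleft(25): [25, 28]
pushleft(48): [48, 25, 28]
popright(): [48, 25]
pushright(1): [48, 25, 1]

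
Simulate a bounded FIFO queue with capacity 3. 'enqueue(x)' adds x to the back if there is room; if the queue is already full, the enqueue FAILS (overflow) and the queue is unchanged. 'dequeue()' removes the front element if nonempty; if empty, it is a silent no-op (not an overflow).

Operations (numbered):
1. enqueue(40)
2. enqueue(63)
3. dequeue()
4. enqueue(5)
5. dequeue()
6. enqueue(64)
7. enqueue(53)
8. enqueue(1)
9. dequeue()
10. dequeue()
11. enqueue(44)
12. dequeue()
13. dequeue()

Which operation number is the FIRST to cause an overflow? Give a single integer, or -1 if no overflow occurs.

1. enqueue(40): size=1
2. enqueue(63): size=2
3. dequeue(): size=1
4. enqueue(5): size=2
5. dequeue(): size=1
6. enqueue(64): size=2
7. enqueue(53): size=3
8. enqueue(1): size=3=cap → OVERFLOW (fail)
9. dequeue(): size=2
10. dequeue(): size=1
11. enqueue(44): size=2
12. dequeue(): size=1
13. dequeue(): size=0

Answer: 8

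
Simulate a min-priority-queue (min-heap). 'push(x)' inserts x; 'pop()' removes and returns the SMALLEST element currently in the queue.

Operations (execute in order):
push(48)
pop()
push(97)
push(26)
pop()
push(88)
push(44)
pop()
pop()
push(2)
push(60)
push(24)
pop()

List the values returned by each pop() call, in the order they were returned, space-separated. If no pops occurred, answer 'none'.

push(48): heap contents = [48]
pop() → 48: heap contents = []
push(97): heap contents = [97]
push(26): heap contents = [26, 97]
pop() → 26: heap contents = [97]
push(88): heap contents = [88, 97]
push(44): heap contents = [44, 88, 97]
pop() → 44: heap contents = [88, 97]
pop() → 88: heap contents = [97]
push(2): heap contents = [2, 97]
push(60): heap contents = [2, 60, 97]
push(24): heap contents = [2, 24, 60, 97]
pop() → 2: heap contents = [24, 60, 97]

Answer: 48 26 44 88 2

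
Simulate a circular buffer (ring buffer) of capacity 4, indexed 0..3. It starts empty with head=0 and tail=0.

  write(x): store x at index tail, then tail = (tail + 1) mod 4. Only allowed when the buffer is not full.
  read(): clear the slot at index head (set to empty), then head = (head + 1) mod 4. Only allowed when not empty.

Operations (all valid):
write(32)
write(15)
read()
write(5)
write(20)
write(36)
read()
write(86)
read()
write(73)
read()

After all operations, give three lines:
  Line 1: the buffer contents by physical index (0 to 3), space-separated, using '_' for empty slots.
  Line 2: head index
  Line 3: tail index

Answer: 36 86 73 _
0
3

Derivation:
write(32): buf=[32 _ _ _], head=0, tail=1, size=1
write(15): buf=[32 15 _ _], head=0, tail=2, size=2
read(): buf=[_ 15 _ _], head=1, tail=2, size=1
write(5): buf=[_ 15 5 _], head=1, tail=3, size=2
write(20): buf=[_ 15 5 20], head=1, tail=0, size=3
write(36): buf=[36 15 5 20], head=1, tail=1, size=4
read(): buf=[36 _ 5 20], head=2, tail=1, size=3
write(86): buf=[36 86 5 20], head=2, tail=2, size=4
read(): buf=[36 86 _ 20], head=3, tail=2, size=3
write(73): buf=[36 86 73 20], head=3, tail=3, size=4
read(): buf=[36 86 73 _], head=0, tail=3, size=3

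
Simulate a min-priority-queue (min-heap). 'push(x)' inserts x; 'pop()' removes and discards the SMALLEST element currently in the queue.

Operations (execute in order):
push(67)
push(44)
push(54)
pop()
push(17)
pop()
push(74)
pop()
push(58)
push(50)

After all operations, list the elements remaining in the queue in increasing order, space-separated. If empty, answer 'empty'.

Answer: 50 58 67 74

Derivation:
push(67): heap contents = [67]
push(44): heap contents = [44, 67]
push(54): heap contents = [44, 54, 67]
pop() → 44: heap contents = [54, 67]
push(17): heap contents = [17, 54, 67]
pop() → 17: heap contents = [54, 67]
push(74): heap contents = [54, 67, 74]
pop() → 54: heap contents = [67, 74]
push(58): heap contents = [58, 67, 74]
push(50): heap contents = [50, 58, 67, 74]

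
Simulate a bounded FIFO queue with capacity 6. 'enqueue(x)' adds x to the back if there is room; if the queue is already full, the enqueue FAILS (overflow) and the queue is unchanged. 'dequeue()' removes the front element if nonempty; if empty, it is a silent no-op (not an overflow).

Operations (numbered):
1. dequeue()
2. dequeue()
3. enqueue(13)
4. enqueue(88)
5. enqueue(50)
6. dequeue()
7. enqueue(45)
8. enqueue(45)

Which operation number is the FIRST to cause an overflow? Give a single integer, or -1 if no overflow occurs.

Answer: -1

Derivation:
1. dequeue(): empty, no-op, size=0
2. dequeue(): empty, no-op, size=0
3. enqueue(13): size=1
4. enqueue(88): size=2
5. enqueue(50): size=3
6. dequeue(): size=2
7. enqueue(45): size=3
8. enqueue(45): size=4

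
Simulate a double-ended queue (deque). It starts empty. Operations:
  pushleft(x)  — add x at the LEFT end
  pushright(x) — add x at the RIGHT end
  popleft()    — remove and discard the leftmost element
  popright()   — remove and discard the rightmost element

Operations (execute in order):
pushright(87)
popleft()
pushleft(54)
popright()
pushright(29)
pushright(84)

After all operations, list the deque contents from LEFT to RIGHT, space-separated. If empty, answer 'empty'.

pushright(87): [87]
popleft(): []
pushleft(54): [54]
popright(): []
pushright(29): [29]
pushright(84): [29, 84]

Answer: 29 84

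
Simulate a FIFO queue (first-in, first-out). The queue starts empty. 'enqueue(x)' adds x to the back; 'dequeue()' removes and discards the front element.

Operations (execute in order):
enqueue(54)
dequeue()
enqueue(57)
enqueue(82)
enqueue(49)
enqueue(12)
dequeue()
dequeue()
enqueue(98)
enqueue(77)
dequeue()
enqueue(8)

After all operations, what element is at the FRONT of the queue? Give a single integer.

enqueue(54): queue = [54]
dequeue(): queue = []
enqueue(57): queue = [57]
enqueue(82): queue = [57, 82]
enqueue(49): queue = [57, 82, 49]
enqueue(12): queue = [57, 82, 49, 12]
dequeue(): queue = [82, 49, 12]
dequeue(): queue = [49, 12]
enqueue(98): queue = [49, 12, 98]
enqueue(77): queue = [49, 12, 98, 77]
dequeue(): queue = [12, 98, 77]
enqueue(8): queue = [12, 98, 77, 8]

Answer: 12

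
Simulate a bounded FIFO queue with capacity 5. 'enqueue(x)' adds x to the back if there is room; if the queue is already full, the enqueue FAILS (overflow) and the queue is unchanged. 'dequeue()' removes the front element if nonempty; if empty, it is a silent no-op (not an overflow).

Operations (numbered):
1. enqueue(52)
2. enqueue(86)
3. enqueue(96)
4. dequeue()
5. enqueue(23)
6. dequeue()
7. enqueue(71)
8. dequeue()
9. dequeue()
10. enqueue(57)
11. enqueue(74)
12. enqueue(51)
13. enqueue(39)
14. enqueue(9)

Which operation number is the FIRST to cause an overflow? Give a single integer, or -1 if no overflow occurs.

Answer: 14

Derivation:
1. enqueue(52): size=1
2. enqueue(86): size=2
3. enqueue(96): size=3
4. dequeue(): size=2
5. enqueue(23): size=3
6. dequeue(): size=2
7. enqueue(71): size=3
8. dequeue(): size=2
9. dequeue(): size=1
10. enqueue(57): size=2
11. enqueue(74): size=3
12. enqueue(51): size=4
13. enqueue(39): size=5
14. enqueue(9): size=5=cap → OVERFLOW (fail)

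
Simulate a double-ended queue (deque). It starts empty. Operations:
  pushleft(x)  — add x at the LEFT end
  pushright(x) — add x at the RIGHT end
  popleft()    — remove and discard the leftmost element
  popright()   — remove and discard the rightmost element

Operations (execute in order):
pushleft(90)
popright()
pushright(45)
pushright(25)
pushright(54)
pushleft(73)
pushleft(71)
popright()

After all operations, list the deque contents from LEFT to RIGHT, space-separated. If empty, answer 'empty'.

Answer: 71 73 45 25

Derivation:
pushleft(90): [90]
popright(): []
pushright(45): [45]
pushright(25): [45, 25]
pushright(54): [45, 25, 54]
pushleft(73): [73, 45, 25, 54]
pushleft(71): [71, 73, 45, 25, 54]
popright(): [71, 73, 45, 25]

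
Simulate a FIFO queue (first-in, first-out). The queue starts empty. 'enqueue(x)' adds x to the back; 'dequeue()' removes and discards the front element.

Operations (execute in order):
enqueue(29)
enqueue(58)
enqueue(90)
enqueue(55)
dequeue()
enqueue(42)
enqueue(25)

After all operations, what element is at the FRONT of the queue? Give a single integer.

enqueue(29): queue = [29]
enqueue(58): queue = [29, 58]
enqueue(90): queue = [29, 58, 90]
enqueue(55): queue = [29, 58, 90, 55]
dequeue(): queue = [58, 90, 55]
enqueue(42): queue = [58, 90, 55, 42]
enqueue(25): queue = [58, 90, 55, 42, 25]

Answer: 58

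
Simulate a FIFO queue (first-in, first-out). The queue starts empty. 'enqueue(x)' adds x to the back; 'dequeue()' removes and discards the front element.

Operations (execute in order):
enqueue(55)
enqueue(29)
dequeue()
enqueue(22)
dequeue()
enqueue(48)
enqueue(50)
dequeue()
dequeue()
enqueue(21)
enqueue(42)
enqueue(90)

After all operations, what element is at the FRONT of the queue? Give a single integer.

enqueue(55): queue = [55]
enqueue(29): queue = [55, 29]
dequeue(): queue = [29]
enqueue(22): queue = [29, 22]
dequeue(): queue = [22]
enqueue(48): queue = [22, 48]
enqueue(50): queue = [22, 48, 50]
dequeue(): queue = [48, 50]
dequeue(): queue = [50]
enqueue(21): queue = [50, 21]
enqueue(42): queue = [50, 21, 42]
enqueue(90): queue = [50, 21, 42, 90]

Answer: 50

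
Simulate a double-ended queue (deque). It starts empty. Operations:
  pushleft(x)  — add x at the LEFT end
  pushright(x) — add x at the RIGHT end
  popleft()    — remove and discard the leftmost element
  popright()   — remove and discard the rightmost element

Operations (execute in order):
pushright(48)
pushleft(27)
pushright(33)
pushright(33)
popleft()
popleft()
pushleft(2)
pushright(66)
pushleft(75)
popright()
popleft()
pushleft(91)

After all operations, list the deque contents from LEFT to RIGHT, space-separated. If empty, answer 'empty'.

Answer: 91 2 33 33

Derivation:
pushright(48): [48]
pushleft(27): [27, 48]
pushright(33): [27, 48, 33]
pushright(33): [27, 48, 33, 33]
popleft(): [48, 33, 33]
popleft(): [33, 33]
pushleft(2): [2, 33, 33]
pushright(66): [2, 33, 33, 66]
pushleft(75): [75, 2, 33, 33, 66]
popright(): [75, 2, 33, 33]
popleft(): [2, 33, 33]
pushleft(91): [91, 2, 33, 33]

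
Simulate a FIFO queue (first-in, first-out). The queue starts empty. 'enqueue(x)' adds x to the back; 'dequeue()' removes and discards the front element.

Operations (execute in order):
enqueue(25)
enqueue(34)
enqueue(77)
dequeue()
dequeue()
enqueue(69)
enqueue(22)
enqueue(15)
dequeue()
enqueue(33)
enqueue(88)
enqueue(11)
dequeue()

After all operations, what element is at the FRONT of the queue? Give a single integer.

enqueue(25): queue = [25]
enqueue(34): queue = [25, 34]
enqueue(77): queue = [25, 34, 77]
dequeue(): queue = [34, 77]
dequeue(): queue = [77]
enqueue(69): queue = [77, 69]
enqueue(22): queue = [77, 69, 22]
enqueue(15): queue = [77, 69, 22, 15]
dequeue(): queue = [69, 22, 15]
enqueue(33): queue = [69, 22, 15, 33]
enqueue(88): queue = [69, 22, 15, 33, 88]
enqueue(11): queue = [69, 22, 15, 33, 88, 11]
dequeue(): queue = [22, 15, 33, 88, 11]

Answer: 22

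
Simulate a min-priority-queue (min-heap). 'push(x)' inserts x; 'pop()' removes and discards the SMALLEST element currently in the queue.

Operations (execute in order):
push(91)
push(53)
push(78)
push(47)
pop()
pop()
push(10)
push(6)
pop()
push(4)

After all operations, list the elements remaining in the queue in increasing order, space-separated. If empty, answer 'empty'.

push(91): heap contents = [91]
push(53): heap contents = [53, 91]
push(78): heap contents = [53, 78, 91]
push(47): heap contents = [47, 53, 78, 91]
pop() → 47: heap contents = [53, 78, 91]
pop() → 53: heap contents = [78, 91]
push(10): heap contents = [10, 78, 91]
push(6): heap contents = [6, 10, 78, 91]
pop() → 6: heap contents = [10, 78, 91]
push(4): heap contents = [4, 10, 78, 91]

Answer: 4 10 78 91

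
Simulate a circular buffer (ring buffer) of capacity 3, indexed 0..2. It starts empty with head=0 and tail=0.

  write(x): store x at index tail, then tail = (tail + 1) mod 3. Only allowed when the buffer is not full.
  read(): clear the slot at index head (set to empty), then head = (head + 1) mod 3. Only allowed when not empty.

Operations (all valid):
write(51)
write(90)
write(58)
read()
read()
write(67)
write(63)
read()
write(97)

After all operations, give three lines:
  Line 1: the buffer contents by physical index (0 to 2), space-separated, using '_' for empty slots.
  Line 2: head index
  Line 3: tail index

write(51): buf=[51 _ _], head=0, tail=1, size=1
write(90): buf=[51 90 _], head=0, tail=2, size=2
write(58): buf=[51 90 58], head=0, tail=0, size=3
read(): buf=[_ 90 58], head=1, tail=0, size=2
read(): buf=[_ _ 58], head=2, tail=0, size=1
write(67): buf=[67 _ 58], head=2, tail=1, size=2
write(63): buf=[67 63 58], head=2, tail=2, size=3
read(): buf=[67 63 _], head=0, tail=2, size=2
write(97): buf=[67 63 97], head=0, tail=0, size=3

Answer: 67 63 97
0
0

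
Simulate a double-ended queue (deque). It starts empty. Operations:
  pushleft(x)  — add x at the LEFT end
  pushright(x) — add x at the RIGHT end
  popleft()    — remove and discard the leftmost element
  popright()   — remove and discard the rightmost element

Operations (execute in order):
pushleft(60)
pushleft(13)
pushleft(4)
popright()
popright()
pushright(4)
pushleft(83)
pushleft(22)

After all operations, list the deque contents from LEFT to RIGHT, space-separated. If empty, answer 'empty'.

pushleft(60): [60]
pushleft(13): [13, 60]
pushleft(4): [4, 13, 60]
popright(): [4, 13]
popright(): [4]
pushright(4): [4, 4]
pushleft(83): [83, 4, 4]
pushleft(22): [22, 83, 4, 4]

Answer: 22 83 4 4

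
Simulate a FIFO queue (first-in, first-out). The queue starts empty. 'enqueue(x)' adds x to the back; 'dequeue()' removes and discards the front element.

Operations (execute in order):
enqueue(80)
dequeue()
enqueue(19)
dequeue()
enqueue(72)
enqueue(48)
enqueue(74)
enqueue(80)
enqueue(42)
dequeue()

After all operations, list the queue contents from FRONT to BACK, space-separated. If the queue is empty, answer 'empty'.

enqueue(80): [80]
dequeue(): []
enqueue(19): [19]
dequeue(): []
enqueue(72): [72]
enqueue(48): [72, 48]
enqueue(74): [72, 48, 74]
enqueue(80): [72, 48, 74, 80]
enqueue(42): [72, 48, 74, 80, 42]
dequeue(): [48, 74, 80, 42]

Answer: 48 74 80 42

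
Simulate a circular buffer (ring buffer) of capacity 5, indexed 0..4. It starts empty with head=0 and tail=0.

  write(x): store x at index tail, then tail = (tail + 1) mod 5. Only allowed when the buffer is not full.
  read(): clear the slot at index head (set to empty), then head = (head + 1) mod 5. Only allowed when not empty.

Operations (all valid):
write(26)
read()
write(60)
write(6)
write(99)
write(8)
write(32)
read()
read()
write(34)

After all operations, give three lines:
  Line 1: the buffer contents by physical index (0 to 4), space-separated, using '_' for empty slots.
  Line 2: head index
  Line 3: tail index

Answer: 32 34 _ 99 8
3
2

Derivation:
write(26): buf=[26 _ _ _ _], head=0, tail=1, size=1
read(): buf=[_ _ _ _ _], head=1, tail=1, size=0
write(60): buf=[_ 60 _ _ _], head=1, tail=2, size=1
write(6): buf=[_ 60 6 _ _], head=1, tail=3, size=2
write(99): buf=[_ 60 6 99 _], head=1, tail=4, size=3
write(8): buf=[_ 60 6 99 8], head=1, tail=0, size=4
write(32): buf=[32 60 6 99 8], head=1, tail=1, size=5
read(): buf=[32 _ 6 99 8], head=2, tail=1, size=4
read(): buf=[32 _ _ 99 8], head=3, tail=1, size=3
write(34): buf=[32 34 _ 99 8], head=3, tail=2, size=4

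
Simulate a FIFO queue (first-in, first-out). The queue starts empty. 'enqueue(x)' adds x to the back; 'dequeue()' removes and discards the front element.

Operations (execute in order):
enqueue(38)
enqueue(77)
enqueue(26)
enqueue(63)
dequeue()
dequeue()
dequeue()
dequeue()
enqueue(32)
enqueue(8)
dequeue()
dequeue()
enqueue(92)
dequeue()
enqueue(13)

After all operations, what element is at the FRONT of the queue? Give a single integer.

Answer: 13

Derivation:
enqueue(38): queue = [38]
enqueue(77): queue = [38, 77]
enqueue(26): queue = [38, 77, 26]
enqueue(63): queue = [38, 77, 26, 63]
dequeue(): queue = [77, 26, 63]
dequeue(): queue = [26, 63]
dequeue(): queue = [63]
dequeue(): queue = []
enqueue(32): queue = [32]
enqueue(8): queue = [32, 8]
dequeue(): queue = [8]
dequeue(): queue = []
enqueue(92): queue = [92]
dequeue(): queue = []
enqueue(13): queue = [13]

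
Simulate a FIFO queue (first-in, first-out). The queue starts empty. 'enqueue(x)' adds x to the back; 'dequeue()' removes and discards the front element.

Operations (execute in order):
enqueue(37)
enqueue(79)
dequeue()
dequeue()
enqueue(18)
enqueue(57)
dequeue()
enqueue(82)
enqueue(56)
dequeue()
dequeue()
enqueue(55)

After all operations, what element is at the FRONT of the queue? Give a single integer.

enqueue(37): queue = [37]
enqueue(79): queue = [37, 79]
dequeue(): queue = [79]
dequeue(): queue = []
enqueue(18): queue = [18]
enqueue(57): queue = [18, 57]
dequeue(): queue = [57]
enqueue(82): queue = [57, 82]
enqueue(56): queue = [57, 82, 56]
dequeue(): queue = [82, 56]
dequeue(): queue = [56]
enqueue(55): queue = [56, 55]

Answer: 56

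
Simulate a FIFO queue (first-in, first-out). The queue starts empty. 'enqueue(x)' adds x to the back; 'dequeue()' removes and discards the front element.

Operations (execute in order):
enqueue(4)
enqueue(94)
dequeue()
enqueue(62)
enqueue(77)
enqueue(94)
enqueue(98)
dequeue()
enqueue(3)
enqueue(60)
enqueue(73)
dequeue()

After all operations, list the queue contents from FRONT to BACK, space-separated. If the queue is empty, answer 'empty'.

Answer: 77 94 98 3 60 73

Derivation:
enqueue(4): [4]
enqueue(94): [4, 94]
dequeue(): [94]
enqueue(62): [94, 62]
enqueue(77): [94, 62, 77]
enqueue(94): [94, 62, 77, 94]
enqueue(98): [94, 62, 77, 94, 98]
dequeue(): [62, 77, 94, 98]
enqueue(3): [62, 77, 94, 98, 3]
enqueue(60): [62, 77, 94, 98, 3, 60]
enqueue(73): [62, 77, 94, 98, 3, 60, 73]
dequeue(): [77, 94, 98, 3, 60, 73]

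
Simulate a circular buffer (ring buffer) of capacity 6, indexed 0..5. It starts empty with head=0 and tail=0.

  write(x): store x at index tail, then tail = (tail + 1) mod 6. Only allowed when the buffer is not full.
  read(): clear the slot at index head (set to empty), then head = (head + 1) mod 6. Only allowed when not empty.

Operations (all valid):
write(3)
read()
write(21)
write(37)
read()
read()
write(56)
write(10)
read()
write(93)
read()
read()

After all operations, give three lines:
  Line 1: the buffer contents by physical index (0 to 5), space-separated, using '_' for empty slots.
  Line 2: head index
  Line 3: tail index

write(3): buf=[3 _ _ _ _ _], head=0, tail=1, size=1
read(): buf=[_ _ _ _ _ _], head=1, tail=1, size=0
write(21): buf=[_ 21 _ _ _ _], head=1, tail=2, size=1
write(37): buf=[_ 21 37 _ _ _], head=1, tail=3, size=2
read(): buf=[_ _ 37 _ _ _], head=2, tail=3, size=1
read(): buf=[_ _ _ _ _ _], head=3, tail=3, size=0
write(56): buf=[_ _ _ 56 _ _], head=3, tail=4, size=1
write(10): buf=[_ _ _ 56 10 _], head=3, tail=5, size=2
read(): buf=[_ _ _ _ 10 _], head=4, tail=5, size=1
write(93): buf=[_ _ _ _ 10 93], head=4, tail=0, size=2
read(): buf=[_ _ _ _ _ 93], head=5, tail=0, size=1
read(): buf=[_ _ _ _ _ _], head=0, tail=0, size=0

Answer: _ _ _ _ _ _
0
0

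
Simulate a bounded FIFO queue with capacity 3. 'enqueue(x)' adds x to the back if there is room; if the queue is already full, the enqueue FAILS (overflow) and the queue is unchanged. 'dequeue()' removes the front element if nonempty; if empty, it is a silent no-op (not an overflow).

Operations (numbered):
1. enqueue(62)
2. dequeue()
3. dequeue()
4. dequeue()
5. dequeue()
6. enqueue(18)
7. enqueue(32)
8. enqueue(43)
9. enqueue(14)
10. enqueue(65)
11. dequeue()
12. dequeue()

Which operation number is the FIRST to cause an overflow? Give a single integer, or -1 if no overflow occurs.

Answer: 9

Derivation:
1. enqueue(62): size=1
2. dequeue(): size=0
3. dequeue(): empty, no-op, size=0
4. dequeue(): empty, no-op, size=0
5. dequeue(): empty, no-op, size=0
6. enqueue(18): size=1
7. enqueue(32): size=2
8. enqueue(43): size=3
9. enqueue(14): size=3=cap → OVERFLOW (fail)
10. enqueue(65): size=3=cap → OVERFLOW (fail)
11. dequeue(): size=2
12. dequeue(): size=1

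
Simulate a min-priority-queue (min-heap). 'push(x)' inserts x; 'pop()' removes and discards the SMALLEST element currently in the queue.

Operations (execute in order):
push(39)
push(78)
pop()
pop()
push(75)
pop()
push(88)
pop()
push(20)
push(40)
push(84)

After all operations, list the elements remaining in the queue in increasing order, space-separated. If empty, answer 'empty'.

push(39): heap contents = [39]
push(78): heap contents = [39, 78]
pop() → 39: heap contents = [78]
pop() → 78: heap contents = []
push(75): heap contents = [75]
pop() → 75: heap contents = []
push(88): heap contents = [88]
pop() → 88: heap contents = []
push(20): heap contents = [20]
push(40): heap contents = [20, 40]
push(84): heap contents = [20, 40, 84]

Answer: 20 40 84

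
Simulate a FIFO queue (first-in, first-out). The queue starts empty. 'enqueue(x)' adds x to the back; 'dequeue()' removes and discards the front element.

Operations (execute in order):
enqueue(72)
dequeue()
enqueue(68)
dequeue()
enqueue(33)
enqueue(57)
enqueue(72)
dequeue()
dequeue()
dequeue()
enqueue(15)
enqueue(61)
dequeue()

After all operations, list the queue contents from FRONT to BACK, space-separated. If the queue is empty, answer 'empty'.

Answer: 61

Derivation:
enqueue(72): [72]
dequeue(): []
enqueue(68): [68]
dequeue(): []
enqueue(33): [33]
enqueue(57): [33, 57]
enqueue(72): [33, 57, 72]
dequeue(): [57, 72]
dequeue(): [72]
dequeue(): []
enqueue(15): [15]
enqueue(61): [15, 61]
dequeue(): [61]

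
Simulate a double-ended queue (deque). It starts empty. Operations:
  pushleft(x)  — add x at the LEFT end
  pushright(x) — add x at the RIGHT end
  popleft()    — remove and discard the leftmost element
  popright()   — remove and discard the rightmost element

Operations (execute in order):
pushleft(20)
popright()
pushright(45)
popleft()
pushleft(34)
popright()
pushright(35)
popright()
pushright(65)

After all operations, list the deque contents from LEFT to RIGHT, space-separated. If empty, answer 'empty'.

Answer: 65

Derivation:
pushleft(20): [20]
popright(): []
pushright(45): [45]
popleft(): []
pushleft(34): [34]
popright(): []
pushright(35): [35]
popright(): []
pushright(65): [65]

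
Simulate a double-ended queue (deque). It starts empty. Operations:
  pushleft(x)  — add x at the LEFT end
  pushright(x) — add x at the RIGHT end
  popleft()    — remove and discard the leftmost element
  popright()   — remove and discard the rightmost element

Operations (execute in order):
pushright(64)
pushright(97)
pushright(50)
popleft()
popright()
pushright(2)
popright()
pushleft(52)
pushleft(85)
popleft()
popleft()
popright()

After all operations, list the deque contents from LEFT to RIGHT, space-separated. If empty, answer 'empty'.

pushright(64): [64]
pushright(97): [64, 97]
pushright(50): [64, 97, 50]
popleft(): [97, 50]
popright(): [97]
pushright(2): [97, 2]
popright(): [97]
pushleft(52): [52, 97]
pushleft(85): [85, 52, 97]
popleft(): [52, 97]
popleft(): [97]
popright(): []

Answer: empty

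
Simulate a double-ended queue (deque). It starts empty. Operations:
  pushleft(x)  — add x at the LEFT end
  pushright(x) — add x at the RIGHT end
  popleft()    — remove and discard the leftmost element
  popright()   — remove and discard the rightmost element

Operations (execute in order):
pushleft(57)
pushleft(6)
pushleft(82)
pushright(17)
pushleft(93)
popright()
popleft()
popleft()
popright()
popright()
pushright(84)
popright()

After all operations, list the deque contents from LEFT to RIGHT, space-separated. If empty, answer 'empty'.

pushleft(57): [57]
pushleft(6): [6, 57]
pushleft(82): [82, 6, 57]
pushright(17): [82, 6, 57, 17]
pushleft(93): [93, 82, 6, 57, 17]
popright(): [93, 82, 6, 57]
popleft(): [82, 6, 57]
popleft(): [6, 57]
popright(): [6]
popright(): []
pushright(84): [84]
popright(): []

Answer: empty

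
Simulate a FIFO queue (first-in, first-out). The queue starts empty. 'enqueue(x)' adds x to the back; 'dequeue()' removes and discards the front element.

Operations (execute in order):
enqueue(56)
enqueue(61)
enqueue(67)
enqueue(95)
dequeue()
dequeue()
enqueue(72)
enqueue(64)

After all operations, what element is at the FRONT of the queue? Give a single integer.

Answer: 67

Derivation:
enqueue(56): queue = [56]
enqueue(61): queue = [56, 61]
enqueue(67): queue = [56, 61, 67]
enqueue(95): queue = [56, 61, 67, 95]
dequeue(): queue = [61, 67, 95]
dequeue(): queue = [67, 95]
enqueue(72): queue = [67, 95, 72]
enqueue(64): queue = [67, 95, 72, 64]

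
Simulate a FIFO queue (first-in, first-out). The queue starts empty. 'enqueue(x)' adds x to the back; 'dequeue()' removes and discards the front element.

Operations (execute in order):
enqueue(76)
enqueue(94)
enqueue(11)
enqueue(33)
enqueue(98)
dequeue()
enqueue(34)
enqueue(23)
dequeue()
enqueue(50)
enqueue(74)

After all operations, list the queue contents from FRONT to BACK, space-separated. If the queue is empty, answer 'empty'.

Answer: 11 33 98 34 23 50 74

Derivation:
enqueue(76): [76]
enqueue(94): [76, 94]
enqueue(11): [76, 94, 11]
enqueue(33): [76, 94, 11, 33]
enqueue(98): [76, 94, 11, 33, 98]
dequeue(): [94, 11, 33, 98]
enqueue(34): [94, 11, 33, 98, 34]
enqueue(23): [94, 11, 33, 98, 34, 23]
dequeue(): [11, 33, 98, 34, 23]
enqueue(50): [11, 33, 98, 34, 23, 50]
enqueue(74): [11, 33, 98, 34, 23, 50, 74]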